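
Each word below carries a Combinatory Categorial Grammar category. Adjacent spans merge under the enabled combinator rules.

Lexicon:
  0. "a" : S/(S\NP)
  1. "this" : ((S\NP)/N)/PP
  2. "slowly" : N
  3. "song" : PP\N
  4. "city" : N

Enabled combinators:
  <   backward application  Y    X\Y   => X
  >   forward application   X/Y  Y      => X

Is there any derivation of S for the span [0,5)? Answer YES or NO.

YES

[0,5] S   >
  [0,1] "a" : S/(S\NP)
  [1,5] S\NP   >
    [1,4] (S\NP)/N   >
      [1,2] "this" : ((S\NP)/N)/PP
      [2,4] PP   <
        [2,3] "slowly" : N
        [3,4] "song" : PP\N
    [4,5] "city" : N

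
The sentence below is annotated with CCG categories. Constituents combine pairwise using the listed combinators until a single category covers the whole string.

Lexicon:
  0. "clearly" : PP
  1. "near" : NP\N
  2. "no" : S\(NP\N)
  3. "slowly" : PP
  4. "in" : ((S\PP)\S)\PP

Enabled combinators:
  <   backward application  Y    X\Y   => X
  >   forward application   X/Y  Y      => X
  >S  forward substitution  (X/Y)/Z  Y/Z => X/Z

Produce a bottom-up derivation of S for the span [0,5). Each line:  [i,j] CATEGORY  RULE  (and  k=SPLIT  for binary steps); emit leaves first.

[0,1] PP  lex  "clearly"
[1,2] NP\N  lex  "near"
[2,3] S\(NP\N)  lex  "no"
[1,3] S  <  k=2
[3,4] PP  lex  "slowly"
[4,5] ((S\PP)\S)\PP  lex  "in"
[3,5] (S\PP)\S  <  k=4
[1,5] S\PP  <  k=3
[0,5] S  <  k=1

[0,5] S   <
  [0,1] "clearly" : PP
  [1,5] S\PP   <
    [1,3] S   <
      [1,2] "near" : NP\N
      [2,3] "no" : S\(NP\N)
    [3,5] (S\PP)\S   <
      [3,4] "slowly" : PP
      [4,5] "in" : ((S\PP)\S)\PP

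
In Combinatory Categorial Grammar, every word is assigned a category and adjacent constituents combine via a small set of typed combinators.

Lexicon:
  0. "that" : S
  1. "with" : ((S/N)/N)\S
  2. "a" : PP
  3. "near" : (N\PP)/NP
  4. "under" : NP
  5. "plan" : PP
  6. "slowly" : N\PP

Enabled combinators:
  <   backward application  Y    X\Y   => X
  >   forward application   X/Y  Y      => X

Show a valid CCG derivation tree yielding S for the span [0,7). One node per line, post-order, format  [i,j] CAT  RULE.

[0,1] S  lex  "that"
[1,2] ((S/N)/N)\S  lex  "with"
[0,2] (S/N)/N  <  k=1
[2,3] PP  lex  "a"
[3,4] (N\PP)/NP  lex  "near"
[4,5] NP  lex  "under"
[3,5] N\PP  >  k=4
[2,5] N  <  k=3
[0,5] S/N  >  k=2
[5,6] PP  lex  "plan"
[6,7] N\PP  lex  "slowly"
[5,7] N  <  k=6
[0,7] S  >  k=5

[0,7] S   >
  [0,5] S/N   >
    [0,2] (S/N)/N   <
      [0,1] "that" : S
      [1,2] "with" : ((S/N)/N)\S
    [2,5] N   <
      [2,3] "a" : PP
      [3,5] N\PP   >
        [3,4] "near" : (N\PP)/NP
        [4,5] "under" : NP
  [5,7] N   <
    [5,6] "plan" : PP
    [6,7] "slowly" : N\PP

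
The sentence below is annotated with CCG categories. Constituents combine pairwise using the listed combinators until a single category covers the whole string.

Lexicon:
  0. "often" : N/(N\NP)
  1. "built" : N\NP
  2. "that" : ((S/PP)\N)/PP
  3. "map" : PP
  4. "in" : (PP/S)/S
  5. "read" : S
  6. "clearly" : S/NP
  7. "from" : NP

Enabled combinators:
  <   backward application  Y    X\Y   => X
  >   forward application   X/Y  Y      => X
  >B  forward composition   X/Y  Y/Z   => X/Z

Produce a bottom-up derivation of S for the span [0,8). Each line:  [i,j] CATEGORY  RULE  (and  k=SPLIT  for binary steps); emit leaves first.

[0,1] N/(N\NP)  lex  "often"
[1,2] N\NP  lex  "built"
[0,2] N  >  k=1
[2,3] ((S/PP)\N)/PP  lex  "that"
[3,4] PP  lex  "map"
[2,4] (S/PP)\N  >  k=3
[0,4] S/PP  <  k=2
[4,5] (PP/S)/S  lex  "in"
[5,6] S  lex  "read"
[4,6] PP/S  >  k=5
[6,7] S/NP  lex  "clearly"
[7,8] NP  lex  "from"
[6,8] S  >  k=7
[4,8] PP  >  k=6
[0,8] S  >  k=4

[0,8] S   >
  [0,4] S/PP   <
    [0,2] N   >
      [0,1] "often" : N/(N\NP)
      [1,2] "built" : N\NP
    [2,4] (S/PP)\N   >
      [2,3] "that" : ((S/PP)\N)/PP
      [3,4] "map" : PP
  [4,8] PP   >
    [4,6] PP/S   >
      [4,5] "in" : (PP/S)/S
      [5,6] "read" : S
    [6,8] S   >
      [6,7] "clearly" : S/NP
      [7,8] "from" : NP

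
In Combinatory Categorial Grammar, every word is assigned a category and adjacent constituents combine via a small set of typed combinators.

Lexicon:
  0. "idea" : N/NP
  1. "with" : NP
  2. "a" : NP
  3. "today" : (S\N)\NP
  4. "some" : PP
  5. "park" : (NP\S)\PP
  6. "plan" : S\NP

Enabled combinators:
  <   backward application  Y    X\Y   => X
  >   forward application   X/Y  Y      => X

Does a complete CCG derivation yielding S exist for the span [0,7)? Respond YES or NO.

YES

[0,7] S   <
  [0,6] NP   <
    [0,4] S   <
      [0,2] N   >
        [0,1] "idea" : N/NP
        [1,2] "with" : NP
      [2,4] S\N   <
        [2,3] "a" : NP
        [3,4] "today" : (S\N)\NP
    [4,6] NP\S   <
      [4,5] "some" : PP
      [5,6] "park" : (NP\S)\PP
  [6,7] "plan" : S\NP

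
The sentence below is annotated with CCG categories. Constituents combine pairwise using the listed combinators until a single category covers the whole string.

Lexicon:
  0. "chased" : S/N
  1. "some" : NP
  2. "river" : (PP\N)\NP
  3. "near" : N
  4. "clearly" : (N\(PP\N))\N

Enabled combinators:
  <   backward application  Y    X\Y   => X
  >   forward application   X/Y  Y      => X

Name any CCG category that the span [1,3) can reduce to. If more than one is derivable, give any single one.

PP\N

[0,5] S   >
  [0,1] "chased" : S/N
  [1,5] N   <
    [1,3] PP\N   <
      [1,2] "some" : NP
      [2,3] "river" : (PP\N)\NP
    [3,5] N\(PP\N)   <
      [3,4] "near" : N
      [4,5] "clearly" : (N\(PP\N))\N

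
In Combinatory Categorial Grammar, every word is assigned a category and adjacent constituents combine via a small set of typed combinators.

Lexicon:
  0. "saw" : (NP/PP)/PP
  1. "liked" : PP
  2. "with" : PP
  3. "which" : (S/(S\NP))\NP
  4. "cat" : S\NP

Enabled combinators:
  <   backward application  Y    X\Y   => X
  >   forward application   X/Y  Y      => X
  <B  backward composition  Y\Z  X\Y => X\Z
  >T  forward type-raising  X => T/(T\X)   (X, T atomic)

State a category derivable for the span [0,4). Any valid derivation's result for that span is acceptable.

[0,5] S   >
  [0,4] S/(S\NP)   <
    [0,3] NP   >
      [0,2] NP/PP   >
        [0,1] "saw" : (NP/PP)/PP
        [1,2] "liked" : PP
      [2,3] "with" : PP
    [3,4] "which" : (S/(S\NP))\NP
  [4,5] "cat" : S\NP

S/(S\NP)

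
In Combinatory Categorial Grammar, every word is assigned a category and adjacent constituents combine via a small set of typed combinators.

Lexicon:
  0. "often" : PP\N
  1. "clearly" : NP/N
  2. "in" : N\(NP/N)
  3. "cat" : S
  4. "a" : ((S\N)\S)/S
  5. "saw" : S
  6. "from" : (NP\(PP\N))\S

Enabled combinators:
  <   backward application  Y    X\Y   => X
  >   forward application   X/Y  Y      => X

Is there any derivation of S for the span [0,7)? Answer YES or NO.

NO

PP\N NP/N N\(NP/N) S ((S\N)\S)/S S (NP\(PP\N))\S
CKY chart[0,7] = {NP}; S ∉ chart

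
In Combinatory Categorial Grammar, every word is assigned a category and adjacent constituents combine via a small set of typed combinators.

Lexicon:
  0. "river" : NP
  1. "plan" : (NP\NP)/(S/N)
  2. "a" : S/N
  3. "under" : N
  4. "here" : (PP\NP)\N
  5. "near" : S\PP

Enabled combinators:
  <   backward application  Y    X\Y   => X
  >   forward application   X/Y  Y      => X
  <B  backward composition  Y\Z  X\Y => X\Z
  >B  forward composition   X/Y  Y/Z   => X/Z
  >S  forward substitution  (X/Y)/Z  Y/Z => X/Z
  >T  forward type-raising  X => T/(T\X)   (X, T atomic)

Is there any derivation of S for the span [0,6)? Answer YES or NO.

[0,6] S   <
  [0,5] PP   >
    [0,1] PP/(PP\NP)   >T
      [0,1] "river" : NP
    [1,5] PP\NP   <B
      [1,3] NP\NP   >
        [1,2] "plan" : (NP\NP)/(S/N)
        [2,3] "a" : S/N
      [3,5] PP\NP   <
        [3,4] "under" : N
        [4,5] "here" : (PP\NP)\N
  [5,6] "near" : S\PP

YES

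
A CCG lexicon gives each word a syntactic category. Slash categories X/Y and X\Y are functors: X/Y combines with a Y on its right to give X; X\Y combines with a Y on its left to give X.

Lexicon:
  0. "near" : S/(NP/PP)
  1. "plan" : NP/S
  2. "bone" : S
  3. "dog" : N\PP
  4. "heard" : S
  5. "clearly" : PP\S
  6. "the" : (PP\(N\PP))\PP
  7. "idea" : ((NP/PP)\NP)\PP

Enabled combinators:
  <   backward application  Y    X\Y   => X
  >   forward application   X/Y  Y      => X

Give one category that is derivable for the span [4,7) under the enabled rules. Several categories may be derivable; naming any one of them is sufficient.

PP\(N\PP)

[0,8] S   >
  [0,1] "near" : S/(NP/PP)
  [1,8] NP/PP   <
    [1,3] NP   >
      [1,2] "plan" : NP/S
      [2,3] "bone" : S
    [3,8] (NP/PP)\NP   <
      [3,7] PP   <
        [3,4] "dog" : N\PP
        [4,7] PP\(N\PP)   <
          [4,6] PP   <
            [4,5] "heard" : S
            [5,6] "clearly" : PP\S
          [6,7] "the" : (PP\(N\PP))\PP
      [7,8] "idea" : ((NP/PP)\NP)\PP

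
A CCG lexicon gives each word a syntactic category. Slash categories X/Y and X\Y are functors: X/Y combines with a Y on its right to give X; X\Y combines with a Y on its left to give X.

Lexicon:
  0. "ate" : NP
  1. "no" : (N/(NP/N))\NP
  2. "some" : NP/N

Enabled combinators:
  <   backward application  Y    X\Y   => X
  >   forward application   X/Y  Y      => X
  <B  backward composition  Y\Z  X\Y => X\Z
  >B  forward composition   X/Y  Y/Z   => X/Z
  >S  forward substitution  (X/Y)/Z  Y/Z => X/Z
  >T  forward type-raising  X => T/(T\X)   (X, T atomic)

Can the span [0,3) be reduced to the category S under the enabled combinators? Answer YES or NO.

NP (N/(NP/N))\NP NP/N
CKY chart[0,3] = {N, N/(N\N), NP/(NP\N), PP/(PP\N), S/(S\N)}; S ∉ chart

NO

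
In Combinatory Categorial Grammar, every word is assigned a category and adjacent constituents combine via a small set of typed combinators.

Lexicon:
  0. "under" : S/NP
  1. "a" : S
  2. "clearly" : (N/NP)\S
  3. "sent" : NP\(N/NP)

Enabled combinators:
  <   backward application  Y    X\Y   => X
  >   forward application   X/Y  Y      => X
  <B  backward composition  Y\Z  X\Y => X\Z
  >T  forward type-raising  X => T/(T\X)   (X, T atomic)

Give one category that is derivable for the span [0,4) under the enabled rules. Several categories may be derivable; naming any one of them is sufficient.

S

[0,4] S   >
  [0,1] "under" : S/NP
  [1,4] NP   <
    [1,3] N/NP   <
      [1,2] "a" : S
      [2,3] "clearly" : (N/NP)\S
    [3,4] "sent" : NP\(N/NP)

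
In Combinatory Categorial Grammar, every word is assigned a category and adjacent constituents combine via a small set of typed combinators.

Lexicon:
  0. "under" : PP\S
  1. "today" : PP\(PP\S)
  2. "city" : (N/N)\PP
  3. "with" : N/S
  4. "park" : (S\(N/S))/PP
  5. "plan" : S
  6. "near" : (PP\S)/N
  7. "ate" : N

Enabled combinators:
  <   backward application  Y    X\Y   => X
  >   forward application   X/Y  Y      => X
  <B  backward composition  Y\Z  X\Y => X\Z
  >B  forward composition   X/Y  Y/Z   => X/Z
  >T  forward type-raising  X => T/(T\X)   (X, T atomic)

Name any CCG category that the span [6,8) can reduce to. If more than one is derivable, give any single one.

PP\S

[0,8] S   <
  [0,4] N/S   >B
    [0,3] N/N   <
      [0,2] PP   <
        [0,1] "under" : PP\S
        [1,2] "today" : PP\(PP\S)
      [2,3] "city" : (N/N)\PP
    [3,4] "with" : N/S
  [4,8] S\(N/S)   >
    [4,5] "park" : (S\(N/S))/PP
    [5,8] PP   >
      [5,6] PP/(PP\S)   >T
        [5,6] "plan" : S
      [6,8] PP\S   >
        [6,7] "near" : (PP\S)/N
        [7,8] "ate" : N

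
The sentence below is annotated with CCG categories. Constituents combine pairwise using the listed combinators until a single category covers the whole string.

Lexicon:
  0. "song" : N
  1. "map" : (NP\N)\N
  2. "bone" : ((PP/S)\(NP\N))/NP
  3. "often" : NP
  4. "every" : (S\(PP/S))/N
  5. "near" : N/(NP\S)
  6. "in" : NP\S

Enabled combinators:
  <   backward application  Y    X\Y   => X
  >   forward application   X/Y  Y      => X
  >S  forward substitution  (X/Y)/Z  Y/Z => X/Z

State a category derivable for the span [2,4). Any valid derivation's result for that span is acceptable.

(PP/S)\(NP\N)

[0,7] S   <
  [0,4] PP/S   <
    [0,2] NP\N   <
      [0,1] "song" : N
      [1,2] "map" : (NP\N)\N
    [2,4] (PP/S)\(NP\N)   >
      [2,3] "bone" : ((PP/S)\(NP\N))/NP
      [3,4] "often" : NP
  [4,7] S\(PP/S)   >
    [4,5] "every" : (S\(PP/S))/N
    [5,7] N   >
      [5,6] "near" : N/(NP\S)
      [6,7] "in" : NP\S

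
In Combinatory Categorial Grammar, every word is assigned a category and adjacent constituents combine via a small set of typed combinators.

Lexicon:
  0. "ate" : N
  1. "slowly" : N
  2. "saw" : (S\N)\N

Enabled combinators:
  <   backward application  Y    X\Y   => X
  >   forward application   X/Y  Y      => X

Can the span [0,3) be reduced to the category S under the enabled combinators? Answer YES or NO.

YES

[0,3] S   <
  [0,1] "ate" : N
  [1,3] S\N   <
    [1,2] "slowly" : N
    [2,3] "saw" : (S\N)\N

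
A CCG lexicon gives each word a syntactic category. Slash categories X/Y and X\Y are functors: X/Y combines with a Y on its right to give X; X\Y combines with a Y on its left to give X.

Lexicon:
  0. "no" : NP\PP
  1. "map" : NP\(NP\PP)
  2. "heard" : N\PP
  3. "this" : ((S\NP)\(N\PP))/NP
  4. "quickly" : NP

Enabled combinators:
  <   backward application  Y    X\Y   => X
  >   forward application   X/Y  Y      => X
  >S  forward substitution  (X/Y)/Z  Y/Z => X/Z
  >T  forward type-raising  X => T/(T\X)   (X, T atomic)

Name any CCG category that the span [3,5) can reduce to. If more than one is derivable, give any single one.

(S\NP)\(N\PP)

[0,5] S   <
  [0,2] NP   <
    [0,1] "no" : NP\PP
    [1,2] "map" : NP\(NP\PP)
  [2,5] S\NP   <
    [2,3] "heard" : N\PP
    [3,5] (S\NP)\(N\PP)   >
      [3,4] "this" : ((S\NP)\(N\PP))/NP
      [4,5] "quickly" : NP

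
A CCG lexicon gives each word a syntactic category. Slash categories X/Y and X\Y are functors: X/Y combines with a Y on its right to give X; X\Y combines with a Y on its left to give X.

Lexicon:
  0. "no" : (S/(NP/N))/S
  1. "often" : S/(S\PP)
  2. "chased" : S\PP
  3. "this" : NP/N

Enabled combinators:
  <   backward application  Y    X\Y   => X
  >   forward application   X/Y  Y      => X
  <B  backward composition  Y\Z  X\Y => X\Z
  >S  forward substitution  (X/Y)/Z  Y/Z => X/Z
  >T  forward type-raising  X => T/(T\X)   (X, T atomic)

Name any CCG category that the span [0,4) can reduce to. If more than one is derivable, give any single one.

S

[0,4] S   >
  [0,3] S/(NP/N)   >
    [0,1] "no" : (S/(NP/N))/S
    [1,3] S   >
      [1,2] "often" : S/(S\PP)
      [2,3] "chased" : S\PP
  [3,4] "this" : NP/N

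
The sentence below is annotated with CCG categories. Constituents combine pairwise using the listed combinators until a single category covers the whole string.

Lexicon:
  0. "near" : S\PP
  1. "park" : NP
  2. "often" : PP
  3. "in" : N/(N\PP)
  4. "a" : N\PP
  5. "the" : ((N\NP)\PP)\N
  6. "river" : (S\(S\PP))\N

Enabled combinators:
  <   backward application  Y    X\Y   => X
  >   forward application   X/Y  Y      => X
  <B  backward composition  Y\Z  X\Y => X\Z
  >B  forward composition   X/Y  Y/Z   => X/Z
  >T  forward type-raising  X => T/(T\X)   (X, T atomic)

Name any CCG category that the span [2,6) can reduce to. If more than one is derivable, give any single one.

N\NP

[0,7] S   <
  [0,1] "near" : S\PP
  [1,7] S\(S\PP)   <
    [1,6] N   <
      [1,2] "park" : NP
      [2,6] N\NP   <
        [2,3] "often" : PP
        [3,6] (N\NP)\PP   <
          [3,5] N   >
            [3,4] "in" : N/(N\PP)
            [4,5] "a" : N\PP
          [5,6] "the" : ((N\NP)\PP)\N
    [6,7] "river" : (S\(S\PP))\N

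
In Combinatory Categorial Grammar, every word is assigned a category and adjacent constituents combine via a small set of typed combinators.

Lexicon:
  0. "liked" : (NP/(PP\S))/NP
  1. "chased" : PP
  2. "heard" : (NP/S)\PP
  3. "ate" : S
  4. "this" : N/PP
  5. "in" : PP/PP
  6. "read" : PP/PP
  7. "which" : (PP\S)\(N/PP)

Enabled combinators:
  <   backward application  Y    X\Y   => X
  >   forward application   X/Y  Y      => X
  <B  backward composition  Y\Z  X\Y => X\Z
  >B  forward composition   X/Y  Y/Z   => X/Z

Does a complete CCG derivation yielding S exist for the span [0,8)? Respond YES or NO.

NO

(NP/(PP\S))/NP PP (NP/S)\PP S N/PP PP/PP PP/PP (PP\S)\(N/PP)
CKY chart[0,8] = {NP}; S ∉ chart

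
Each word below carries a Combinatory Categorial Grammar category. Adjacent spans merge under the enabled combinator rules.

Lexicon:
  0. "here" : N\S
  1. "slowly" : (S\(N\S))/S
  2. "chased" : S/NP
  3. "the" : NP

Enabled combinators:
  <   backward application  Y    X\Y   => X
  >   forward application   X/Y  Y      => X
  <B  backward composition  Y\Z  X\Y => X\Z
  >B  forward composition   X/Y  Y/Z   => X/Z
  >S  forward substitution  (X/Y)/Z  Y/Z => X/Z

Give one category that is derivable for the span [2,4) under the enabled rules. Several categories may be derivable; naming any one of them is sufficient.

S

[0,4] S   <
  [0,1] "here" : N\S
  [1,4] S\(N\S)   >
    [1,2] "slowly" : (S\(N\S))/S
    [2,4] S   >
      [2,3] "chased" : S/NP
      [3,4] "the" : NP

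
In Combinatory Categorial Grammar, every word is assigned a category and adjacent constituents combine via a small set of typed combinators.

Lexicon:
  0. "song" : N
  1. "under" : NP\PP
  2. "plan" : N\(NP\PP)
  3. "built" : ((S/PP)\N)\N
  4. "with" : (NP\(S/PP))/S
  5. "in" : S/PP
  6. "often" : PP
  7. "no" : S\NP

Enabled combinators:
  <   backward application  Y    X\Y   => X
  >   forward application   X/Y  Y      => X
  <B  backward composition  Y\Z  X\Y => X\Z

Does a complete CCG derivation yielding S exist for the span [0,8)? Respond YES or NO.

YES

[0,8] S   <
  [0,7] NP   <
    [0,1] "song" : N
    [1,7] NP\N   <B
      [1,4] (S/PP)\N   <
        [1,3] N   <
          [1,2] "under" : NP\PP
          [2,3] "plan" : N\(NP\PP)
        [3,4] "built" : ((S/PP)\N)\N
      [4,7] NP\(S/PP)   >
        [4,5] "with" : (NP\(S/PP))/S
        [5,7] S   >
          [5,6] "in" : S/PP
          [6,7] "often" : PP
  [7,8] "no" : S\NP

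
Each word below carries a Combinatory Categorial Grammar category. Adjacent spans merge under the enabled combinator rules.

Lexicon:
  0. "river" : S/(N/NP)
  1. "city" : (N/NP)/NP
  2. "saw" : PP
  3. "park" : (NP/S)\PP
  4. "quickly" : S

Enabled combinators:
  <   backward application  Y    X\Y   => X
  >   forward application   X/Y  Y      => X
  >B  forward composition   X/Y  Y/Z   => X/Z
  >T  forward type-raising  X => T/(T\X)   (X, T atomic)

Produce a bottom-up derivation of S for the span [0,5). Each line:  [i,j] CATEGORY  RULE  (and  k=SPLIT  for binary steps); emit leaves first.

[0,5] S   >
  [0,1] "river" : S/(N/NP)
  [1,5] N/NP   >
    [1,2] "city" : (N/NP)/NP
    [2,5] NP   >
      [2,4] NP/S   <
        [2,3] "saw" : PP
        [3,4] "park" : (NP/S)\PP
      [4,5] "quickly" : S

[0,1] S/(N/NP)  lex  "river"
[1,2] (N/NP)/NP  lex  "city"
[2,3] PP  lex  "saw"
[3,4] (NP/S)\PP  lex  "park"
[2,4] NP/S  <  k=3
[4,5] S  lex  "quickly"
[2,5] NP  >  k=4
[1,5] N/NP  >  k=2
[0,5] S  >  k=1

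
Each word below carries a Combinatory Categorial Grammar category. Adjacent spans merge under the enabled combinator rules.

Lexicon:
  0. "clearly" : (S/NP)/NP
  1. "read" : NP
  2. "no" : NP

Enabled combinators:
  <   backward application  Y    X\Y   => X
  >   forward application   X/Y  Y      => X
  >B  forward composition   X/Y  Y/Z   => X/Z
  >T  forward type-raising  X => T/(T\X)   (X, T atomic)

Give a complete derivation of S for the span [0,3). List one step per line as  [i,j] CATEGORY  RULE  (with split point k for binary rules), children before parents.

[0,1] (S/NP)/NP  lex  "clearly"
[1,2] NP  lex  "read"
[0,2] S/NP  >  k=1
[2,3] NP  lex  "no"
[0,3] S  >  k=2

[0,3] S   >
  [0,2] S/NP   >
    [0,1] "clearly" : (S/NP)/NP
    [1,2] "read" : NP
  [2,3] "no" : NP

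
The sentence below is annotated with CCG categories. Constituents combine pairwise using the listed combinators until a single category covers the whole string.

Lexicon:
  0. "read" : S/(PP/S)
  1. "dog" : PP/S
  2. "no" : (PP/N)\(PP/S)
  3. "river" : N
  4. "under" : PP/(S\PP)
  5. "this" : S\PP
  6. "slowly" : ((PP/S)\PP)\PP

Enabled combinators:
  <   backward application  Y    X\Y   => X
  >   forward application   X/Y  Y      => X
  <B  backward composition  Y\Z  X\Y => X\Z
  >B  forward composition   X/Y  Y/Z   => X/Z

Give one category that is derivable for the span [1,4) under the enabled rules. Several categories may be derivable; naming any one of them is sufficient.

PP

[0,7] S   >
  [0,1] "read" : S/(PP/S)
  [1,7] PP/S   <
    [1,4] PP   >
      [1,3] PP/N   <
        [1,2] "dog" : PP/S
        [2,3] "no" : (PP/N)\(PP/S)
      [3,4] "river" : N
    [4,7] (PP/S)\PP   <
      [4,6] PP   >
        [4,5] "under" : PP/(S\PP)
        [5,6] "this" : S\PP
      [6,7] "slowly" : ((PP/S)\PP)\PP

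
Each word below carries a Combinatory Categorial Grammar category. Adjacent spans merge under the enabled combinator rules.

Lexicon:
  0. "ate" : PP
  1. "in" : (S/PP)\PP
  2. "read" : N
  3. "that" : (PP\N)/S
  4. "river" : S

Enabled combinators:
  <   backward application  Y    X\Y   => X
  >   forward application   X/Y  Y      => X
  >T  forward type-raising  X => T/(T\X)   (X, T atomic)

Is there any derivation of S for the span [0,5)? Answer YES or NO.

YES

[0,5] S   >
  [0,2] S/PP   <
    [0,1] "ate" : PP
    [1,2] "in" : (S/PP)\PP
  [2,5] PP   >
    [2,3] PP/(PP\N)   >T
      [2,3] "read" : N
    [3,5] PP\N   >
      [3,4] "that" : (PP\N)/S
      [4,5] "river" : S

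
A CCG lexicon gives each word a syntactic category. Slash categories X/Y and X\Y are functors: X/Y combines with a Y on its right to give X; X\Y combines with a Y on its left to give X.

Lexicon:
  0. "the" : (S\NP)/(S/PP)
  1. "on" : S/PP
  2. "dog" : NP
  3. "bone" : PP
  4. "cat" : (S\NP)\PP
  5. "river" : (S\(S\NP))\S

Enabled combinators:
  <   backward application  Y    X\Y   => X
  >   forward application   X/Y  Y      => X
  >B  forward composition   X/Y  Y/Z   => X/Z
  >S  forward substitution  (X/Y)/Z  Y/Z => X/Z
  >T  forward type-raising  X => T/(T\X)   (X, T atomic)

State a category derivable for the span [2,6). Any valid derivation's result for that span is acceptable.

[0,6] S   <
  [0,2] S\NP   >
    [0,1] "the" : (S\NP)/(S/PP)
    [1,2] "on" : S/PP
  [2,6] S\(S\NP)   <
    [2,5] S   >
      [2,3] S/(S\NP)   >T
        [2,3] "dog" : NP
      [3,5] S\NP   <
        [3,4] "bone" : PP
        [4,5] "cat" : (S\NP)\PP
    [5,6] "river" : (S\(S\NP))\S

S\(S\NP)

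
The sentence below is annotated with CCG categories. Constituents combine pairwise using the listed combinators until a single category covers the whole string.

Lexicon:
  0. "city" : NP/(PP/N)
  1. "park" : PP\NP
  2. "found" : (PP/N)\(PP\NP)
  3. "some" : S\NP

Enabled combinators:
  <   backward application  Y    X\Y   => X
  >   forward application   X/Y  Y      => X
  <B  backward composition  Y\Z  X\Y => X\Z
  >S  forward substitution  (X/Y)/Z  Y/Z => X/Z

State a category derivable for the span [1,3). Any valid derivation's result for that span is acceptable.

PP/N

[0,4] S   <
  [0,3] NP   >
    [0,1] "city" : NP/(PP/N)
    [1,3] PP/N   <
      [1,2] "park" : PP\NP
      [2,3] "found" : (PP/N)\(PP\NP)
  [3,4] "some" : S\NP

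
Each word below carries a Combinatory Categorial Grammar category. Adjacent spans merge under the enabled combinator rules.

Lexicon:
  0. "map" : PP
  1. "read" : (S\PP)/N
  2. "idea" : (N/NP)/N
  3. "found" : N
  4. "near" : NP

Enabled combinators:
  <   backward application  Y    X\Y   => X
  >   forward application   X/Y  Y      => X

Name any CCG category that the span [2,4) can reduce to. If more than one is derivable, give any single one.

[0,5] S   <
  [0,1] "map" : PP
  [1,5] S\PP   >
    [1,2] "read" : (S\PP)/N
    [2,5] N   >
      [2,4] N/NP   >
        [2,3] "idea" : (N/NP)/N
        [3,4] "found" : N
      [4,5] "near" : NP

N/NP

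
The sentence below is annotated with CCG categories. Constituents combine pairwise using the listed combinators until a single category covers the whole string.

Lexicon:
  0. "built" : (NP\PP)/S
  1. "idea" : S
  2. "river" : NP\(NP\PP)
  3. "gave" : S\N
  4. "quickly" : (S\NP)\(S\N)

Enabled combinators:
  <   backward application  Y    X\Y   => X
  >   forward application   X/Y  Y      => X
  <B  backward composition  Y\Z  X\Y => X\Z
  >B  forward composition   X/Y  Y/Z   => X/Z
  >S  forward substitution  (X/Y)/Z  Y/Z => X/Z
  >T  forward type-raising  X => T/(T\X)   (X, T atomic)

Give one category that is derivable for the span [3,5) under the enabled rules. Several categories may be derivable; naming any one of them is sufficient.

[0,5] S   <
  [0,3] NP   <
    [0,2] NP\PP   >
      [0,1] "built" : (NP\PP)/S
      [1,2] "idea" : S
    [2,3] "river" : NP\(NP\PP)
  [3,5] S\NP   <
    [3,4] "gave" : S\N
    [4,5] "quickly" : (S\NP)\(S\N)

S\NP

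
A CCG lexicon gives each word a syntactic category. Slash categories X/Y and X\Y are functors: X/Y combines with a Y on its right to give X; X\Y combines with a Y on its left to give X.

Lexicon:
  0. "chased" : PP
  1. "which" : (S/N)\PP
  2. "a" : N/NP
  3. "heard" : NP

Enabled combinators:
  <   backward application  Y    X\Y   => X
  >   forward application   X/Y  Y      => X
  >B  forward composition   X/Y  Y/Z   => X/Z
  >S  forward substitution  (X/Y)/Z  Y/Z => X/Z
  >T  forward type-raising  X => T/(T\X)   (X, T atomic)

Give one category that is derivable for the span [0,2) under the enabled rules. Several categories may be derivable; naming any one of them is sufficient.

S/N

[0,4] S   >
  [0,2] S/N   <
    [0,1] "chased" : PP
    [1,2] "which" : (S/N)\PP
  [2,4] N   >
    [2,3] "a" : N/NP
    [3,4] "heard" : NP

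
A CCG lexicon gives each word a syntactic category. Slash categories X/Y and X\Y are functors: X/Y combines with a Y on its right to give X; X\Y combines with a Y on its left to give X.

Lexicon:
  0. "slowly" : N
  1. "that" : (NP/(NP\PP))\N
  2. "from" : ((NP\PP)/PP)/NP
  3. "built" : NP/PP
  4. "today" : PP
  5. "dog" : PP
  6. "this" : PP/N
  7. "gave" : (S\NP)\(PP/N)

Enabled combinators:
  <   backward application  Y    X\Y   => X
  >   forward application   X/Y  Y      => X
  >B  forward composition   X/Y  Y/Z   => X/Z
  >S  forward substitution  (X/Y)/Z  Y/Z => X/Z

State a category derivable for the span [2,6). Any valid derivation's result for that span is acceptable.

NP\PP

[0,8] S   <
  [0,6] NP   >
    [0,2] NP/(NP\PP)   <
      [0,1] "slowly" : N
      [1,2] "that" : (NP/(NP\PP))\N
    [2,6] NP\PP   >
      [2,5] (NP\PP)/PP   >
        [2,3] "from" : ((NP\PP)/PP)/NP
        [3,5] NP   >
          [3,4] "built" : NP/PP
          [4,5] "today" : PP
      [5,6] "dog" : PP
  [6,8] S\NP   <
    [6,7] "this" : PP/N
    [7,8] "gave" : (S\NP)\(PP/N)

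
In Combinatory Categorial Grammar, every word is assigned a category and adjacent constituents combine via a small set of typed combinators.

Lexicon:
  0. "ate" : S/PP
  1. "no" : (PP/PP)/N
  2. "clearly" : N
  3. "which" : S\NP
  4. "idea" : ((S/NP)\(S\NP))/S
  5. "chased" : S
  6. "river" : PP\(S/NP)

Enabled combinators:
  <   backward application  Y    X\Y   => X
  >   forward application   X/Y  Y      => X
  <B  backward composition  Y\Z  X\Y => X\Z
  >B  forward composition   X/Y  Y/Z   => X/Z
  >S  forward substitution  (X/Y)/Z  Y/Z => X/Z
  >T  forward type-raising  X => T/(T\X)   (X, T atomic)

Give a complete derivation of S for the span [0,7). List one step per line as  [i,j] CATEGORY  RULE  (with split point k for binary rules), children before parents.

[0,7] S   >
  [0,3] S/PP   >B
    [0,1] "ate" : S/PP
    [1,3] PP/PP   >
      [1,2] "no" : (PP/PP)/N
      [2,3] "clearly" : N
  [3,7] PP   <
    [3,6] S/NP   <
      [3,4] "which" : S\NP
      [4,6] (S/NP)\(S\NP)   >
        [4,5] "idea" : ((S/NP)\(S\NP))/S
        [5,6] "chased" : S
    [6,7] "river" : PP\(S/NP)

[0,1] S/PP  lex  "ate"
[1,2] (PP/PP)/N  lex  "no"
[2,3] N  lex  "clearly"
[1,3] PP/PP  >  k=2
[0,3] S/PP  >B  k=1
[3,4] S\NP  lex  "which"
[4,5] ((S/NP)\(S\NP))/S  lex  "idea"
[5,6] S  lex  "chased"
[4,6] (S/NP)\(S\NP)  >  k=5
[3,6] S/NP  <  k=4
[6,7] PP\(S/NP)  lex  "river"
[3,7] PP  <  k=6
[0,7] S  >  k=3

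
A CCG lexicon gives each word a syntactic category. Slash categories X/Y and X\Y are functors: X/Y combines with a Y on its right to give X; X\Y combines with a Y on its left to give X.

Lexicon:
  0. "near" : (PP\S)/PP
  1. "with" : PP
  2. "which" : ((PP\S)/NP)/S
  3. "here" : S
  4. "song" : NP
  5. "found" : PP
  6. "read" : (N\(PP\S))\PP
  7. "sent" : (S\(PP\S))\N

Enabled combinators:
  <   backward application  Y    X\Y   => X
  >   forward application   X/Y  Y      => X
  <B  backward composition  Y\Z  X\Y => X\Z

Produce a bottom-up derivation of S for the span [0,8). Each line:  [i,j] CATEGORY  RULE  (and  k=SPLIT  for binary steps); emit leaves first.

[0,8] S   <
  [0,2] PP\S   >
    [0,1] "near" : (PP\S)/PP
    [1,2] "with" : PP
  [2,8] S\(PP\S)   <
    [2,7] N   <
      [2,5] PP\S   >
        [2,4] (PP\S)/NP   >
          [2,3] "which" : ((PP\S)/NP)/S
          [3,4] "here" : S
        [4,5] "song" : NP
      [5,7] N\(PP\S)   <
        [5,6] "found" : PP
        [6,7] "read" : (N\(PP\S))\PP
    [7,8] "sent" : (S\(PP\S))\N

[0,1] (PP\S)/PP  lex  "near"
[1,2] PP  lex  "with"
[0,2] PP\S  >  k=1
[2,3] ((PP\S)/NP)/S  lex  "which"
[3,4] S  lex  "here"
[2,4] (PP\S)/NP  >  k=3
[4,5] NP  lex  "song"
[2,5] PP\S  >  k=4
[5,6] PP  lex  "found"
[6,7] (N\(PP\S))\PP  lex  "read"
[5,7] N\(PP\S)  <  k=6
[2,7] N  <  k=5
[7,8] (S\(PP\S))\N  lex  "sent"
[2,8] S\(PP\S)  <  k=7
[0,8] S  <  k=2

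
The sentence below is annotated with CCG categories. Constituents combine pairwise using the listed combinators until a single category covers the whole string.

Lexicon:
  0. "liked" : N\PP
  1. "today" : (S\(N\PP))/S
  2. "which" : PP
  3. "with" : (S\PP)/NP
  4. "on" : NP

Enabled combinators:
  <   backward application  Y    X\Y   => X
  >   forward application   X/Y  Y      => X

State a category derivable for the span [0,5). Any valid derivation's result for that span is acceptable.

[0,5] S   <
  [0,1] "liked" : N\PP
  [1,5] S\(N\PP)   >
    [1,2] "today" : (S\(N\PP))/S
    [2,5] S   <
      [2,3] "which" : PP
      [3,5] S\PP   >
        [3,4] "with" : (S\PP)/NP
        [4,5] "on" : NP

S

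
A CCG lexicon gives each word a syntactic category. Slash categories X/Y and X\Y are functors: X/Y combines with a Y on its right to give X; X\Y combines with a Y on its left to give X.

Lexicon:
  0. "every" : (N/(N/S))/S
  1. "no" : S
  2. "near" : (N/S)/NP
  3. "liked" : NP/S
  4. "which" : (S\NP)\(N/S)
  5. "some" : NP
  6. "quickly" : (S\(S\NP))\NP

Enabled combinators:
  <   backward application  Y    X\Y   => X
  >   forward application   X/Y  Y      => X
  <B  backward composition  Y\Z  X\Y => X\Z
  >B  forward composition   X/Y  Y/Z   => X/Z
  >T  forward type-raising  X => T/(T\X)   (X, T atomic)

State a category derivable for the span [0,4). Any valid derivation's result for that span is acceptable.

N/S

[0,7] S   <
  [0,5] S\NP   <
    [0,4] N/S   >B
      [0,3] N/NP   >B
        [0,2] N/(N/S)   >
          [0,1] "every" : (N/(N/S))/S
          [1,2] "no" : S
        [2,3] "near" : (N/S)/NP
      [3,4] "liked" : NP/S
    [4,5] "which" : (S\NP)\(N/S)
  [5,7] S\(S\NP)   <
    [5,6] "some" : NP
    [6,7] "quickly" : (S\(S\NP))\NP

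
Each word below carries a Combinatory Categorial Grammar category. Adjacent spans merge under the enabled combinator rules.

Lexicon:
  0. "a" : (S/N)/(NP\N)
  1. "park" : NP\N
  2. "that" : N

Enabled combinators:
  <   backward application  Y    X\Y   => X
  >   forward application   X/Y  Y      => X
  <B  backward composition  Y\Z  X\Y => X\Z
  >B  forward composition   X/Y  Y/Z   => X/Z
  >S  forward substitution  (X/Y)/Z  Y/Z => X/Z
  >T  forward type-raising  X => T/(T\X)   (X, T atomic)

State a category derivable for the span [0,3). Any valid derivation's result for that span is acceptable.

[0,3] S   >
  [0,2] S/N   >
    [0,1] "a" : (S/N)/(NP\N)
    [1,2] "park" : NP\N
  [2,3] "that" : N

S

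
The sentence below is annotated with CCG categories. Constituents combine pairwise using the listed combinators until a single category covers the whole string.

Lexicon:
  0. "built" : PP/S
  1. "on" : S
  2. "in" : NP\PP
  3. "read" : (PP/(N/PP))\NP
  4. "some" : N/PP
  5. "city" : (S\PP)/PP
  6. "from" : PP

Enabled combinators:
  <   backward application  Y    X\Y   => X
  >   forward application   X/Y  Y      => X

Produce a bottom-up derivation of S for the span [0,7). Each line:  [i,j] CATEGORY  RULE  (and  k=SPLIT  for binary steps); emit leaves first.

[0,7] S   <
  [0,5] PP   >
    [0,4] PP/(N/PP)   <
      [0,3] NP   <
        [0,2] PP   >
          [0,1] "built" : PP/S
          [1,2] "on" : S
        [2,3] "in" : NP\PP
      [3,4] "read" : (PP/(N/PP))\NP
    [4,5] "some" : N/PP
  [5,7] S\PP   >
    [5,6] "city" : (S\PP)/PP
    [6,7] "from" : PP

[0,1] PP/S  lex  "built"
[1,2] S  lex  "on"
[0,2] PP  >  k=1
[2,3] NP\PP  lex  "in"
[0,3] NP  <  k=2
[3,4] (PP/(N/PP))\NP  lex  "read"
[0,4] PP/(N/PP)  <  k=3
[4,5] N/PP  lex  "some"
[0,5] PP  >  k=4
[5,6] (S\PP)/PP  lex  "city"
[6,7] PP  lex  "from"
[5,7] S\PP  >  k=6
[0,7] S  <  k=5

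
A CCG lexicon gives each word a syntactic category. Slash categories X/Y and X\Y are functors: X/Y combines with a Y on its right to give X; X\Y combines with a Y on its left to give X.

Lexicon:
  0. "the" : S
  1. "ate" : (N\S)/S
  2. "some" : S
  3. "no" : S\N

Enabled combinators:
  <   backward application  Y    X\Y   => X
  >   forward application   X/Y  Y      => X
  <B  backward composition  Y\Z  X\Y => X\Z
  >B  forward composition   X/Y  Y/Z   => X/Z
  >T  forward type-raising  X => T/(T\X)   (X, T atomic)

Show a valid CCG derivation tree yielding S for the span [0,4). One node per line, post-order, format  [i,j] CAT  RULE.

[0,4] S   <
  [0,3] N   <
    [0,1] "the" : S
    [1,3] N\S   >
      [1,2] "ate" : (N\S)/S
      [2,3] "some" : S
  [3,4] "no" : S\N

[0,1] S  lex  "the"
[1,2] (N\S)/S  lex  "ate"
[2,3] S  lex  "some"
[1,3] N\S  >  k=2
[0,3] N  <  k=1
[3,4] S\N  lex  "no"
[0,4] S  <  k=3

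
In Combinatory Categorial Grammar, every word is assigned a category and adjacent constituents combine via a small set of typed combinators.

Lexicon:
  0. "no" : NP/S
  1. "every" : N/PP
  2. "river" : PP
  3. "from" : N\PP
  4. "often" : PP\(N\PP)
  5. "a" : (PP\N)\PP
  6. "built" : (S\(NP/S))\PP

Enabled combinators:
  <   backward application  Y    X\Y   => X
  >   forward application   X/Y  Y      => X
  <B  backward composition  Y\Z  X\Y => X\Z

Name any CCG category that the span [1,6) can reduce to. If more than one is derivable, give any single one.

[0,7] S   <
  [0,1] "no" : NP/S
  [1,7] S\(NP/S)   <
    [1,6] PP   <
      [1,3] N   >
        [1,2] "every" : N/PP
        [2,3] "river" : PP
      [3,6] PP\N   <
        [3,5] PP   <
          [3,4] "from" : N\PP
          [4,5] "often" : PP\(N\PP)
        [5,6] "a" : (PP\N)\PP
    [6,7] "built" : (S\(NP/S))\PP

PP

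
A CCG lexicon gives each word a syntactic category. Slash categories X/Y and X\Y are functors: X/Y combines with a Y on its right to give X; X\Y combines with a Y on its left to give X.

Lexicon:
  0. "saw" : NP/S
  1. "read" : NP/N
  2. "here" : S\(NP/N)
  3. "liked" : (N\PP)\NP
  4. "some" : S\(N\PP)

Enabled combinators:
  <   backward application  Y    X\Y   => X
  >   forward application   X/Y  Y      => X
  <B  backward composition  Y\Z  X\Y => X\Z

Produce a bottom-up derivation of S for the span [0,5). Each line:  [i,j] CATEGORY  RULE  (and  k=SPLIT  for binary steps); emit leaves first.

[0,1] NP/S  lex  "saw"
[1,2] NP/N  lex  "read"
[2,3] S\(NP/N)  lex  "here"
[1,3] S  <  k=2
[0,3] NP  >  k=1
[3,4] (N\PP)\NP  lex  "liked"
[4,5] S\(N\PP)  lex  "some"
[3,5] S\NP  <B  k=4
[0,5] S  <  k=3

[0,5] S   <
  [0,3] NP   >
    [0,1] "saw" : NP/S
    [1,3] S   <
      [1,2] "read" : NP/N
      [2,3] "here" : S\(NP/N)
  [3,5] S\NP   <B
    [3,4] "liked" : (N\PP)\NP
    [4,5] "some" : S\(N\PP)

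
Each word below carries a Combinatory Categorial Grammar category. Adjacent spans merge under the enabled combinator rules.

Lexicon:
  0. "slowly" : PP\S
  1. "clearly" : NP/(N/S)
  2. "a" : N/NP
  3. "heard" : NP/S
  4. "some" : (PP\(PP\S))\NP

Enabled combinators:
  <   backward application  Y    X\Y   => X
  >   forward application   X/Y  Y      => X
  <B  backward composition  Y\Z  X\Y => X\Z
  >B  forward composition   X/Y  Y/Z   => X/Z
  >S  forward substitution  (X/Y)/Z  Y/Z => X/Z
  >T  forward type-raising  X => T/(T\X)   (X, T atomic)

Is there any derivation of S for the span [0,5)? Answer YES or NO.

PP\S NP/(N/S) N/NP NP/S (PP\(PP\S))\NP
CKY chart[0,5] = {N/(N\PP), NP/(NP\PP), PP, PP/(PP\PP), S/(S\PP)}; S ∉ chart

NO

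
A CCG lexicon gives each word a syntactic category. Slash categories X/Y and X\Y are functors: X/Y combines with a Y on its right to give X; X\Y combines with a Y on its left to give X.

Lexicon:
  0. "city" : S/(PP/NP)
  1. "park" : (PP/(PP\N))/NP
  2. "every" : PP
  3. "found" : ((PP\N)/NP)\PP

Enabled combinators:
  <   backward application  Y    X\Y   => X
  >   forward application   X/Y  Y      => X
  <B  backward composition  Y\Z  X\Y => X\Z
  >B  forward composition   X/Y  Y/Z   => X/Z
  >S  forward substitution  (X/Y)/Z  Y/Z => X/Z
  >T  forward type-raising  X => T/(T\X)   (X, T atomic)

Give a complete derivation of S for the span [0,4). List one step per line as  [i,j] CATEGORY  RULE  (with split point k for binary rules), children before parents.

[0,1] S/(PP/NP)  lex  "city"
[1,2] (PP/(PP\N))/NP  lex  "park"
[2,3] PP  lex  "every"
[3,4] ((PP\N)/NP)\PP  lex  "found"
[2,4] (PP\N)/NP  <  k=3
[1,4] PP/NP  >S  k=2
[0,4] S  >  k=1

[0,4] S   >
  [0,1] "city" : S/(PP/NP)
  [1,4] PP/NP   >S
    [1,2] "park" : (PP/(PP\N))/NP
    [2,4] (PP\N)/NP   <
      [2,3] "every" : PP
      [3,4] "found" : ((PP\N)/NP)\PP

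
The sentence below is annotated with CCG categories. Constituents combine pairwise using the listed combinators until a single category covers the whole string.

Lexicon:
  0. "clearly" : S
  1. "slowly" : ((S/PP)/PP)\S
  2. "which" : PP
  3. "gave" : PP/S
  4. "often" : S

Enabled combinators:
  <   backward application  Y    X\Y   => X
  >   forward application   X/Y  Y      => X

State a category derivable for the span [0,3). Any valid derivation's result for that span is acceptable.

[0,5] S   >
  [0,3] S/PP   >
    [0,2] (S/PP)/PP   <
      [0,1] "clearly" : S
      [1,2] "slowly" : ((S/PP)/PP)\S
    [2,3] "which" : PP
  [3,5] PP   >
    [3,4] "gave" : PP/S
    [4,5] "often" : S

S/PP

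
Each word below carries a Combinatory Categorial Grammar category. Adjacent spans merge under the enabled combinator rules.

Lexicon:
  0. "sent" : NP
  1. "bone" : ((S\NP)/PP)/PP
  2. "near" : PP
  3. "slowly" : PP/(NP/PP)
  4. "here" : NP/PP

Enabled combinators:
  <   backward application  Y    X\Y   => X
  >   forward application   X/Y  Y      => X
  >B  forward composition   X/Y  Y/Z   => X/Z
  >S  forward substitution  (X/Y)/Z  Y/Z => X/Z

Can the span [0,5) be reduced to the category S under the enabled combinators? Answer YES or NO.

[0,5] S   <
  [0,1] "sent" : NP
  [1,5] S\NP   >
    [1,3] (S\NP)/PP   >
      [1,2] "bone" : ((S\NP)/PP)/PP
      [2,3] "near" : PP
    [3,5] PP   >
      [3,4] "slowly" : PP/(NP/PP)
      [4,5] "here" : NP/PP

YES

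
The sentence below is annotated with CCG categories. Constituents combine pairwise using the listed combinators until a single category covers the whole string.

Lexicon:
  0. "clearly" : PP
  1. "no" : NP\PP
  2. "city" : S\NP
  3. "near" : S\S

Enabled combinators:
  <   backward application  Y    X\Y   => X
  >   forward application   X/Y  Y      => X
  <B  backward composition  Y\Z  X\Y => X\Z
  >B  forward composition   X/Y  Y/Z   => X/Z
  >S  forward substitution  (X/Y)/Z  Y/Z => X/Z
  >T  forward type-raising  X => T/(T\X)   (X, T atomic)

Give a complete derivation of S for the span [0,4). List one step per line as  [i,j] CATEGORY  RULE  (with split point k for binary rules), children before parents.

[0,4] S   <
  [0,2] NP   >
    [0,1] NP/(NP\PP)   >T
      [0,1] "clearly" : PP
    [1,2] "no" : NP\PP
  [2,4] S\NP   <B
    [2,3] "city" : S\NP
    [3,4] "near" : S\S

[0,1] PP  lex  "clearly"
[0,1] NP/(NP\PP)  >T
[1,2] NP\PP  lex  "no"
[0,2] NP  >  k=1
[2,3] S\NP  lex  "city"
[3,4] S\S  lex  "near"
[2,4] S\NP  <B  k=3
[0,4] S  <  k=2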